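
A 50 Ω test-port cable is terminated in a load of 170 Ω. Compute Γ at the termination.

Γ = 0.545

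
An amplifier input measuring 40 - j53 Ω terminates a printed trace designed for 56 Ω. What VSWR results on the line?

VSWR ≈ 3.04

Γ = (Z_L − Z_0)/(Z_L + Z_0) = (-16 − j53)/(96 − j53)
|Γ| = 55.4/110 = 0.505
VSWR = (1 + |Γ|)/(1 − |Γ|) = 1.5/0.495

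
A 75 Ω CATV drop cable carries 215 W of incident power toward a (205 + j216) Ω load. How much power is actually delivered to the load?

|Γ| = |(130 + j216)/(280 + j216)| = 0.713
|Γ|² = 0.508
P_refl = |Γ|²·P_inc = 109 W, P_del = (1 − |Γ|²)·P_inc = 106 W

P_delivered ≈ 106 W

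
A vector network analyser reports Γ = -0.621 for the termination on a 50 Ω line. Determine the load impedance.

Z_L ≈ 11.7 Ω

Z_L = Z_0·(1 + Γ)/(1 − Γ) = 50·(0.379)/(1.62)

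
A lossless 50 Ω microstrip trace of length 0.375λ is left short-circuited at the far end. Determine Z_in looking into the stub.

Z_in ≈ −j50 Ω

βl = 2π × 0.375 = 135°
tan(βl) = -1
For a short-circuited stub, Z_in = jZ_0·tan(βl)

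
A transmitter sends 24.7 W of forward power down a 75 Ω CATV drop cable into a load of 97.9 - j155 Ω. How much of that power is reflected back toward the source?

P_reflected ≈ 11.2 W

|Γ| = |(22.9 − j155)/(172.9 − j155)| = 0.675
|Γ|² = 0.455
P_refl = |Γ|²·P_inc = 11.2 W, P_del = (1 − |Γ|²)·P_inc = 13.5 W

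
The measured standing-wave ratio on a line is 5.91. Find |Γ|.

|Γ| ≈ 0.711

|Γ| = (S − 1)/(S + 1) = (5.91 − 1)/(5.91 + 1) = 4.91/6.91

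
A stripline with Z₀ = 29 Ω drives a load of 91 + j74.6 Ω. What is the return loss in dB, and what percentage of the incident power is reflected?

RL ≈ 3.27 dB; 47.1% of incident power reflected

Γ = (62 + j74.6)/(120 + j74.6), |Γ| = 0.686
RL = −20·log₁₀(0.686) = 3.27 dB
P_refl/P_inc = |Γ|² = 0.471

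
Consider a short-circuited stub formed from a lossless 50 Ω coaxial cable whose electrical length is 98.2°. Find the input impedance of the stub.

tan(βl) = -6.94
For a short-circuited stub, Z_in = jZ_0·tan(βl)

Z_in ≈ −j347 Ω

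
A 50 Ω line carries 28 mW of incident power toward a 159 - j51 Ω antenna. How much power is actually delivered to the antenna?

|Γ| = |(109 − j51)/(209 − j51)| = 0.559
|Γ|² = 0.313
P_refl = |Γ|²·P_inc = 8.76 mW, P_del = (1 − |Γ|²)·P_inc = 19.2 mW

P_delivered ≈ 19.2 mW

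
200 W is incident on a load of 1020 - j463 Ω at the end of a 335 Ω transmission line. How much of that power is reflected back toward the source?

|Γ| = |(685 − j463)/(1355 − j463)| = 0.577
|Γ|² = 0.333
P_refl = |Γ|²·P_inc = 66.7 W, P_del = (1 − |Γ|²)·P_inc = 133 W

P_reflected ≈ 66.7 W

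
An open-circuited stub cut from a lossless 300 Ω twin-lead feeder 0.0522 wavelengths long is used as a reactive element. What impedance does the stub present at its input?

βl = 2π × 0.0522 = 18.8°
tan(βl) = 0.34
For an open-circuited stub, Z_in = −jZ_0·cot(βl) = −jZ_0/tan(βl)

Z_in ≈ −j882 Ω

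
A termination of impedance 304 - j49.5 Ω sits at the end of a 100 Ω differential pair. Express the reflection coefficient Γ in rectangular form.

Γ = (Z_L − Z_0)/(Z_L + Z_0) = (204 − j49.5)/(404 − j49.5)

Γ ≈ 0.512 − j0.0598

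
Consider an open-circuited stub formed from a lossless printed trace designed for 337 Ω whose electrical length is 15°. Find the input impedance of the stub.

Z_in ≈ −j1260 Ω

tan(βl) = 0.268
For an open-circuited stub, Z_in = −jZ_0·cot(βl) = −jZ_0/tan(βl)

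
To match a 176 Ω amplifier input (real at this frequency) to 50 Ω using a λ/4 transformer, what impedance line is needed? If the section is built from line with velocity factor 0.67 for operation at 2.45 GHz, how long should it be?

Z_qwt = √(Z_0·R_L) = √(50 × 176) = √8800
λ = 0.67·c/f = 0.082 m, so l = λ/4 = 0.0205 m

Z_qwt ≈ 93.8 Ω; length ≈ 2.05 cm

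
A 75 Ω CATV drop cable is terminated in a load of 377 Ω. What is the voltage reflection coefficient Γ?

Γ = (Z_L − Z_0)/(Z_L + Z_0) = (377 − 75)/(377 + 75) = 302/452

Γ = 0.668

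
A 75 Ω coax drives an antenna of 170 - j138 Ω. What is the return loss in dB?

Γ = (95 − j138)/(245 − j138), |Γ| = 0.596
RL = −20·log₁₀|Γ| = −20·log₁₀(0.596)

RL ≈ 4.5 dB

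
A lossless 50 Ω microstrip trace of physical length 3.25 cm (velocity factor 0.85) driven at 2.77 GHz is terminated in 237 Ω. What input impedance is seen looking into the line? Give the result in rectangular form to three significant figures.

λ = v/f = 0.85·c / 2.77 GHz = 0.0921 m
βl = 2π·l/λ = 2π × 0.353 = 127°
tan(βl) = tan(127°) = -1.32
Z_in = Z_0·(Z_L + jZ_0·tanβl)/(Z_0 + jZ_L·tanβl)
     = 50·(237 − j66.1)/(50 − j313)

Z_in ≈ 16.2 + j35.2 Ω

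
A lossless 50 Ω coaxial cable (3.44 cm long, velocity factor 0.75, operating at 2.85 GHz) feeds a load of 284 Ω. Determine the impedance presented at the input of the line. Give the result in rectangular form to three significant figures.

λ = v/f = 0.75·c / 2.85 GHz = 0.0789 m
βl = 2π·l/λ = 2π × 0.436 = 157°
tan(βl) = tan(157°) = -0.427
Z_in = Z_0·(Z_L + jZ_0·tanβl)/(Z_0 + jZ_L·tanβl)
     = 50·(284 − j21.4)/(50 − j121)

Z_in ≈ 48.7 + j96.9 Ω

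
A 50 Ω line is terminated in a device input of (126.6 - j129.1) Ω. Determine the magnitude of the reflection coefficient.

|Γ| ≈ 0.686

Γ = (Z_L − Z_0)/(Z_L + Z_0) = (76.6 − j129.1)/(176.6 − j129.1)
|Γ| = 150/219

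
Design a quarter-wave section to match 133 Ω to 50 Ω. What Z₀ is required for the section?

Z_qwt = √(Z_0·R_L) = √(50 × 133) = √6650

Z_qwt ≈ 81.5 Ω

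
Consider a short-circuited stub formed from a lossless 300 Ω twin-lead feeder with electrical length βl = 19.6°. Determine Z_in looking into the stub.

Z_in ≈ +j107 Ω

tan(βl) = 0.356
For a short-circuited stub, Z_in = jZ_0·tan(βl)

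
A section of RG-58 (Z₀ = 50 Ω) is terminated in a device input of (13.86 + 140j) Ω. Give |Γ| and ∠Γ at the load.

Γ = (Z_L − Z_0)/(Z_L + Z_0) = (-36.14 + j140)/(63.86 + j140)
|Γ| = 145/154 = 0.94

Γ ≈ 0.94 ∠ 39°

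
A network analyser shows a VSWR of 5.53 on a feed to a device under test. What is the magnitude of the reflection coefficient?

|Γ| = (S − 1)/(S + 1) = (5.53 − 1)/(5.53 + 1) = 4.53/6.53

|Γ| ≈ 0.694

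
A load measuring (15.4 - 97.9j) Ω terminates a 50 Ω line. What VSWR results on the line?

VSWR ≈ 15.9

Γ = (Z_L − Z_0)/(Z_L + Z_0) = (-34.6 − j97.9)/(65.4 − j97.9)
|Γ| = 104/118 = 0.882
VSWR = (1 + |Γ|)/(1 − |Γ|) = 1.88/0.118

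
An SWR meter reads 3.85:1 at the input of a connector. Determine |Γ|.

|Γ| ≈ 0.588

|Γ| = (S − 1)/(S + 1) = (3.85 − 1)/(3.85 + 1) = 2.85/4.85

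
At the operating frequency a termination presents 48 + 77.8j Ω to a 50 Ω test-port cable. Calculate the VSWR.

Γ = (Z_L − Z_0)/(Z_L + Z_0) = (-2 + j77.8)/(98 + j77.8)
|Γ| = 77.8/125 = 0.622
VSWR = (1 + |Γ|)/(1 − |Γ|) = 1.62/0.378

VSWR ≈ 4.29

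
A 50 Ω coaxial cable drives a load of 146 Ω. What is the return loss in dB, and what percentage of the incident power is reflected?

Γ = (146 − 50)/(146 + 50) = 0.49
RL = −20·log₁₀(0.49) = 6.2 dB
P_refl/P_inc = |Γ|² = 0.24

RL ≈ 6.2 dB; 24% of incident power reflected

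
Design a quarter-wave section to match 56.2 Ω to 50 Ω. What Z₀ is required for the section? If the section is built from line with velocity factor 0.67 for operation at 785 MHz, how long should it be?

Z_qwt ≈ 53 Ω; length ≈ 6.4 cm

Z_qwt = √(Z_0·R_L) = √(50 × 56.2) = √2810
λ = 0.67·c/f = 0.256 m, so l = λ/4 = 0.064 m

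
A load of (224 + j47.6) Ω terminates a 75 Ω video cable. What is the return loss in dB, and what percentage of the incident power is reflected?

Γ = (149 + j47.6)/(299 + j47.6), |Γ| = 0.517
RL = −20·log₁₀(0.517) = 5.74 dB
P_refl/P_inc = |Γ|² = 0.267

RL ≈ 5.74 dB; 26.7% of incident power reflected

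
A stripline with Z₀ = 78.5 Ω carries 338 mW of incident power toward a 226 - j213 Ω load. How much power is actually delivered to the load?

|Γ| = |(147.5 − j213)/(304.5 − j213)| = 0.697
|Γ|² = 0.486
P_refl = |Γ|²·P_inc = 164 mW, P_del = (1 − |Γ|²)·P_inc = 174 mW

P_delivered ≈ 174 mW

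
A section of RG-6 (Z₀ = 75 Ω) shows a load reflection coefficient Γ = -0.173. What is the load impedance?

Z_L ≈ 52.9 Ω

Z_L = Z_0·(1 + Γ)/(1 − Γ) = 75·(0.827)/(1.17)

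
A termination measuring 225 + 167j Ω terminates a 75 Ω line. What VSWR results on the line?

Γ = (Z_L − Z_0)/(Z_L + Z_0) = (150 + j167)/(300 + j167)
|Γ| = 224/343 = 0.654
VSWR = (1 + |Γ|)/(1 − |Γ|) = 1.65/0.346

VSWR ≈ 4.78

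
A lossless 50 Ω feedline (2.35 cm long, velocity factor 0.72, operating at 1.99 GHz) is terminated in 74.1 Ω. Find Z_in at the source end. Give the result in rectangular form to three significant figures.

Z_in ≈ 34.6 − j5.7 Ω

λ = v/f = 0.72·c / 1.99 GHz = 0.109 m
βl = 2π·l/λ = 2π × 0.217 = 77.9°
tan(βl) = tan(77.9°) = 4.68
Z_in = Z_0·(Z_L + jZ_0·tanβl)/(Z_0 + jZ_L·tanβl)
     = 50·(74.1 + j234)/(50 + j347)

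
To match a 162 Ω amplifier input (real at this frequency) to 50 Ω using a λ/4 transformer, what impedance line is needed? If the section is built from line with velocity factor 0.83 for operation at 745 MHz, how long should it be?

Z_qwt ≈ 90 Ω; length ≈ 8.36 cm

Z_qwt = √(Z_0·R_L) = √(50 × 162) = √8100
λ = 0.83·c/f = 0.334 m, so l = λ/4 = 0.0836 m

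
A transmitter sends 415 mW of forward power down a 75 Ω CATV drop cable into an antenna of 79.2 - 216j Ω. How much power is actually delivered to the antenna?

P_delivered ≈ 140 mW

|Γ| = |(4.2 − j216)/(154.2 − j216)| = 0.814
|Γ|² = 0.663
P_refl = |Γ|²·P_inc = 275 mW, P_del = (1 − |Γ|²)·P_inc = 140 mW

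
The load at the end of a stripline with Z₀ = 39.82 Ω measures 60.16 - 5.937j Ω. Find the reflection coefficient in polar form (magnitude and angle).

Γ ≈ 0.212 ∠ -12.9°

Γ = (Z_L − Z_0)/(Z_L + Z_0) = (20.34 − j5.937)/(99.98 − j5.937)
|Γ| = 21.2/100 = 0.212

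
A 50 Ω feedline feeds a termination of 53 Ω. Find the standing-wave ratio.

For a purely resistive load, VSWR = R_L/Z_0 or Z_0/R_L (whichever > 1) = 53/50

VSWR ≈ 1.06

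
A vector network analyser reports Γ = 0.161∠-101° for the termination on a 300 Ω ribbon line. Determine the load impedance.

Z_L ≈ 269 − j87.2 Ω

Z_L = Z_0·(1 + Γ)/(1 − Γ) = 300·(0.969 − j0.158)/(1.03 + j0.158)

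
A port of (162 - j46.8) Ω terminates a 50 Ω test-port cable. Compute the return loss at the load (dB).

RL ≈ 5.05 dB

Γ = (112 − j46.8)/(212 − j46.8), |Γ| = 0.559
RL = −20·log₁₀|Γ| = −20·log₁₀(0.559)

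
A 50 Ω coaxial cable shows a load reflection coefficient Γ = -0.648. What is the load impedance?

Z_L ≈ 10.7 Ω

Z_L = Z_0·(1 + Γ)/(1 − Γ) = 50·(0.352)/(1.65)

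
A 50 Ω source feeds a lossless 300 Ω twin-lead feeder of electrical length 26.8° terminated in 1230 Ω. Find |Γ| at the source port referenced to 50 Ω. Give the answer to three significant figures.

tan(βl) = 0.505
Z_in = Z_0·(Z_L + jZ_0·tanβl)/(Z_0 + jZ_L·tanβl) = 292 − j453 Ω
Γ_s = (Z_in − Z_s)/(Z_in + Z_s) = (242 − j453)/(342 − j453), |Γ_s| = 0.905

|Γ| ≈ 0.905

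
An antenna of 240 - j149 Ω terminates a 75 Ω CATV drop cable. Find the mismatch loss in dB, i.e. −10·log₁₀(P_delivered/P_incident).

mismatch loss ≈ 2.27 dB

Γ = (165 − j149)/(315 − j149), |Γ| = 0.638
|Γ|² = 0.407, so P_del/P_inc = 1 − |Γ|² = 0.593
ML = −10·log₁₀(1 − |Γ|²)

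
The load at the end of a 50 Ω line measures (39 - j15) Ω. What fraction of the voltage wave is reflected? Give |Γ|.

Γ = (Z_L − Z_0)/(Z_L + Z_0) = (-11 − j15)/(89 − j15)
|Γ| = 18.6/90.3

|Γ| ≈ 0.206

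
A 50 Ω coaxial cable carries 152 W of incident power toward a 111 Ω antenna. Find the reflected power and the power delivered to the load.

Γ = (111 − 50)/(111 + 50) = 0.379
|Γ|² = 0.144
P_refl = |Γ|²·P_inc = 21.8 W, P_del = (1 − |Γ|²)·P_inc = 130 W

P_reflected ≈ 21.8 W; P_delivered ≈ 130 W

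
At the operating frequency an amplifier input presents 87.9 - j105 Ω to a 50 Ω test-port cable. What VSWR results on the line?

VSWR ≈ 4.62

Γ = (Z_L − Z_0)/(Z_L + Z_0) = (37.9 − j105)/(137.9 − j105)
|Γ| = 112/173 = 0.644
VSWR = (1 + |Γ|)/(1 − |Γ|) = 1.64/0.356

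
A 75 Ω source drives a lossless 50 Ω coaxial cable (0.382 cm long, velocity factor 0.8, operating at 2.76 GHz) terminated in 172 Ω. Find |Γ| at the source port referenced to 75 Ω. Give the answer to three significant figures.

λ = v/f = 0.8·c / 2.76 GHz = 0.087 m
βl = 2π·l/λ = 2π × 0.0439 = 15.8°
tan(βl) = 0.283
Z_in = Z_0·(Z_L + jZ_0·tanβl)/(Z_0 + jZ_L·tanβl) = 95.3 − j78.7 Ω
Γ_s = (Z_in − Z_s)/(Z_in + Z_s) = (20.3 − j78.7)/(170 − j78.7), |Γ_s| = 0.433

|Γ| ≈ 0.433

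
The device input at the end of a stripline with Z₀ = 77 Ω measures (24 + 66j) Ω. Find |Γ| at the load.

Γ = (Z_L − Z_0)/(Z_L + Z_0) = (-53 + j66)/(101 + j66)
|Γ| = 84.6/121

|Γ| ≈ 0.702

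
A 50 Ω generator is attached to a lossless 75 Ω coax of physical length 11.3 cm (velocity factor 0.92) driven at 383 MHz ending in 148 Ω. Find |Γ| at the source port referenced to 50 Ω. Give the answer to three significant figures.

λ = v/f = 0.92·c / 383 MHz = 0.721 m
βl = 2π·l/λ = 2π × 0.157 = 56.5°
tan(βl) = 1.51
Z_in = Z_0·(Z_L + jZ_0·tanβl)/(Z_0 + jZ_L·tanβl) = 49.2 − j33.2 Ω
Γ_s = (Z_in − Z_s)/(Z_in + Z_s) = (-0.833 − j33.2)/(99.2 − j33.2), |Γ_s| = 0.318

|Γ| ≈ 0.318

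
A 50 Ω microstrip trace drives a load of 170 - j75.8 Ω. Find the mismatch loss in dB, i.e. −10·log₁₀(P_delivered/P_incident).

mismatch loss ≈ 2.02 dB

Γ = (120 − j75.8)/(220 − j75.8), |Γ| = 0.61
|Γ|² = 0.372, so P_del/P_inc = 1 − |Γ|² = 0.628
ML = −10·log₁₀(1 − |Γ|²)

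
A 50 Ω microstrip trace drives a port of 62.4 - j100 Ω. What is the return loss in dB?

Γ = (12.4 − j100)/(112.4 − j100), |Γ| = 0.67
RL = −20·log₁₀|Γ| = −20·log₁₀(0.67)

RL ≈ 3.48 dB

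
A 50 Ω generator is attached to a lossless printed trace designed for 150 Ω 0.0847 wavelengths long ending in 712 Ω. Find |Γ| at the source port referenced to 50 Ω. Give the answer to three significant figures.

βl = 2π × 0.0847 = 30.5°
tan(βl) = 0.589
Z_in = Z_0·(Z_L + jZ_0·tanβl)/(Z_0 + jZ_L·tanβl) = 109 − j216 Ω
Γ_s = (Z_in − Z_s)/(Z_in + Z_s) = (58.8 − j216)/(159 − j216), |Γ_s| = 0.835

|Γ| ≈ 0.835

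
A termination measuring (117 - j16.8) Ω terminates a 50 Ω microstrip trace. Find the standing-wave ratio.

Γ = (Z_L − Z_0)/(Z_L + Z_0) = (67 − j16.8)/(167 − j16.8)
|Γ| = 69.1/168 = 0.412
VSWR = (1 + |Γ|)/(1 − |Γ|) = 1.41/0.588

VSWR ≈ 2.4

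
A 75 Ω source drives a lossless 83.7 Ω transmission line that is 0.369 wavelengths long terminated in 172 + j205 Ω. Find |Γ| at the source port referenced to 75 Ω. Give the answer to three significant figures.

|Γ| ≈ 0.666

βl = 2π × 0.369 = 133°
tan(βl) = -1.08
Z_in = Z_0·(Z_L + jZ_0·tanβl)/(Z_0 + jZ_L·tanβl) = 20.5 + j44 Ω
Γ_s = (Z_in − Z_s)/(Z_in + Z_s) = (-54.5 + j44)/(95.5 + j44), |Γ_s| = 0.666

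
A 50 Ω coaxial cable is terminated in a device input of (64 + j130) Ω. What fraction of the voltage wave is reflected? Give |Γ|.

|Γ| ≈ 0.756

Γ = (Z_L − Z_0)/(Z_L + Z_0) = (14 + j130)/(114 + j130)
|Γ| = 131/173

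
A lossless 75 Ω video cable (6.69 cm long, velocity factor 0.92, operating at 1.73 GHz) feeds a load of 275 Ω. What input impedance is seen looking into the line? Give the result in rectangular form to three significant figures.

λ = v/f = 0.92·c / 1.73 GHz = 0.16 m
βl = 2π·l/λ = 2π × 0.419 = 151°
tan(βl) = tan(151°) = -0.555
Z_in = Z_0·(Z_L + jZ_0·tanβl)/(Z_0 + jZ_L·tanβl)
     = 75·(275 − j41.6)/(75 − j153)

Z_in ≈ 69.9 + j101 Ω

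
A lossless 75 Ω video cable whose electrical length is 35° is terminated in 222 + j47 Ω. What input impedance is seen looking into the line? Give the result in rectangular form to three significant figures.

tan(βl) = tan(35°) = 0.7
Z_in = Z_0·(Z_L + jZ_0·tanβl)/(Z_0 + jZ_L·tanβl)
     = 75·(222 + j99.5)/(42.1 + j155)

Z_in ≈ 71.8 − j87.7 Ω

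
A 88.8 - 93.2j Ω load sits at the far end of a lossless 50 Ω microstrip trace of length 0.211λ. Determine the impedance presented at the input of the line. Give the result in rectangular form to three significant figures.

βl = 2π × 0.211 = 76°
tan(βl) = tan(76°) = 4
Z_in = Z_0·(Z_L + jZ_0·tanβl)/(Z_0 + jZ_L·tanβl)
     = 50·(88.8 + j107)/(423 + j355)

Z_in ≈ 12.4 + j2.23 Ω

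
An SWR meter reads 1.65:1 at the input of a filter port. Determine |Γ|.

|Γ| = (S − 1)/(S + 1) = (1.65 − 1)/(1.65 + 1) = 0.65/2.65

|Γ| ≈ 0.245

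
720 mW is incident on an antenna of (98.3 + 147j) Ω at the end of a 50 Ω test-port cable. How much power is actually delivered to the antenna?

|Γ| = |(48.3 + j147)/(148.3 + j147)| = 0.741
|Γ|² = 0.549
P_refl = |Γ|²·P_inc = 395 mW, P_del = (1 − |Γ|²)·P_inc = 325 mW

P_delivered ≈ 325 mW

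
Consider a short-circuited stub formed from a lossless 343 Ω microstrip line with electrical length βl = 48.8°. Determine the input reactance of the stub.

tan(βl) = 1.14
For a short-circuited stub, Z_in = jZ_0·tan(βl)

X_in ≈ 392 Ω (inductive)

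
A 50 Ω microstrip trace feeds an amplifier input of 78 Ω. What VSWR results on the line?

VSWR ≈ 1.56

For a purely resistive load, VSWR = R_L/Z_0 or Z_0/R_L (whichever > 1) = 78/50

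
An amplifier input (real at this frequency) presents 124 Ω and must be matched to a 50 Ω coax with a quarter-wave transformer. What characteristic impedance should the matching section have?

Z_qwt = √(Z_0·R_L) = √(50 × 124) = √6200

Z_qwt ≈ 78.7 Ω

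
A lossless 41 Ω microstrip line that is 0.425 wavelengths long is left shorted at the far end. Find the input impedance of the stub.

Z_in ≈ −j20.9 Ω

βl = 2π × 0.425 = 153°
tan(βl) = -0.51
For a shorted stub, Z_in = jZ_0·tan(βl)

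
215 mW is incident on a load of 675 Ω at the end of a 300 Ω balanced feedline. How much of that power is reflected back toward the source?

P_reflected ≈ 31.8 mW

Γ = (675 − 300)/(675 + 300) = 0.385
|Γ|² = 0.148
P_refl = |Γ|²·P_inc = 31.8 mW, P_del = (1 − |Γ|²)·P_inc = 183 mW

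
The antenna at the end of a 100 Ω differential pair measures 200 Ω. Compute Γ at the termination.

Γ = 0.333

Γ = (Z_L − Z_0)/(Z_L + Z_0) = (200 − 100)/(200 + 100) = 100/300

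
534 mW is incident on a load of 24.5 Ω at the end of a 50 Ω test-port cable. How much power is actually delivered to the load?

P_delivered ≈ 471 mW

Γ = (24.5 − 50)/(24.5 + 50) = -0.342
|Γ|² = 0.117
P_refl = |Γ|²·P_inc = 62.6 mW, P_del = (1 − |Γ|²)·P_inc = 471 mW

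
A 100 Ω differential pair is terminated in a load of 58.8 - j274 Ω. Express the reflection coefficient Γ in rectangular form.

Γ = (Z_L − Z_0)/(Z_L + Z_0) = (-41.2 − j274)/(158.8 − j274)

Γ ≈ 0.683 − j0.546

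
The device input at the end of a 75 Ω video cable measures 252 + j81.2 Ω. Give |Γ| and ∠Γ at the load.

Γ = (Z_L − Z_0)/(Z_L + Z_0) = (177 + j81.2)/(327 + j81.2)
|Γ| = 195/337 = 0.578

Γ ≈ 0.578 ∠ 10.7°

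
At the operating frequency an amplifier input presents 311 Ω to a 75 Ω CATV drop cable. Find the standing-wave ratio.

Γ = (311 − 75)/(311 + 75) = 0.611
VSWR = (1 + 0.611)/(1 − 0.611)

VSWR ≈ 4.15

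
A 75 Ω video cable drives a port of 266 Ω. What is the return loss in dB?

Γ = (266 − 75)/(266 + 75) = 0.56
RL = −20·log₁₀|Γ| = −20·log₁₀(0.56)

RL ≈ 5.03 dB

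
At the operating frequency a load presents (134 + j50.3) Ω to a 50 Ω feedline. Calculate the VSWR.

Γ = (Z_L − Z_0)/(Z_L + Z_0) = (84 + j50.3)/(184 + j50.3)
|Γ| = 97.9/191 = 0.513
VSWR = (1 + |Γ|)/(1 − |Γ|) = 1.51/0.487

VSWR ≈ 3.11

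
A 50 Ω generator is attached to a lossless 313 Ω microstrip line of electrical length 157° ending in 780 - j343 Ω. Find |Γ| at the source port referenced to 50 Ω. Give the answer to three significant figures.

tan(βl) = -0.424
Z_in = Z_0·(Z_L + jZ_0·tanβl)/(Z_0 + jZ_L·tanβl) = 655 + j406 Ω
Γ_s = (Z_in − Z_s)/(Z_in + Z_s) = (605 + j406)/(705 + j406), |Γ_s| = 0.896

|Γ| ≈ 0.896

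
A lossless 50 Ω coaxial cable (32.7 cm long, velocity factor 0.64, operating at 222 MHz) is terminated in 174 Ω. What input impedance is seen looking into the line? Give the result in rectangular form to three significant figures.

λ = v/f = 0.64·c / 222 MHz = 0.865 m
βl = 2π·l/λ = 2π × 0.378 = 136°
tan(βl) = tan(136°) = -0.962
Z_in = Z_0·(Z_L + jZ_0·tanβl)/(Z_0 + jZ_L·tanβl)
     = 50·(174 − j48.1)/(50 − j167)

Z_in ≈ 27.4 + j43.8 Ω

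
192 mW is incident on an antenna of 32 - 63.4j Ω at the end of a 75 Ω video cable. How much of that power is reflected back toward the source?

|Γ| = |(-43 − j63.4)/(107 − j63.4)| = 0.616
|Γ|² = 0.379
P_refl = |Γ|²·P_inc = 72.8 mW, P_del = (1 − |Γ|²)·P_inc = 119 mW

P_reflected ≈ 72.8 mW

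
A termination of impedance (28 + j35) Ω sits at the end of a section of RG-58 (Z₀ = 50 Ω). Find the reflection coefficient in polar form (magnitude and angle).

Γ = (Z_L − Z_0)/(Z_L + Z_0) = (-22 + j35)/(78 + j35)
|Γ| = 41.3/85.5 = 0.484

Γ ≈ 0.484 ∠ 98°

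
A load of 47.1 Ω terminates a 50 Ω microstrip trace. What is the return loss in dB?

RL ≈ 30.5 dB

Γ = (47.1 − 50)/(47.1 + 50) = -0.0299
RL = −20·log₁₀|Γ| = −20·log₁₀(0.0299)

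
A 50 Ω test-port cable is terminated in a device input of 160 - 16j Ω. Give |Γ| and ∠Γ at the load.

Γ ≈ 0.528 ∠ -3.92°

Γ = (Z_L − Z_0)/(Z_L + Z_0) = (110 − j16)/(210 − j16)
|Γ| = 111/211 = 0.528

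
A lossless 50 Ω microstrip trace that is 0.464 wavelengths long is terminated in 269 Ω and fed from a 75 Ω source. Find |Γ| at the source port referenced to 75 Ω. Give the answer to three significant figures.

βl = 2π × 0.464 = 167°
tan(βl) = -0.23
Z_in = Z_0·(Z_L + jZ_0·tanβl)/(Z_0 + jZ_L·tanβl) = 112 + j127 Ω
Γ_s = (Z_in − Z_s)/(Z_in + Z_s) = (36.8 + j127)/(187 + j127), |Γ_s| = 0.585

|Γ| ≈ 0.585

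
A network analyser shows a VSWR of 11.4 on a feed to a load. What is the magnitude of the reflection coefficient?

|Γ| ≈ 0.839

|Γ| = (S − 1)/(S + 1) = (11.4 − 1)/(11.4 + 1) = 10.4/12.4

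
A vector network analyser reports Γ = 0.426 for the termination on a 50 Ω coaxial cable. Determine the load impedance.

Z_L ≈ 124 Ω

Z_L = Z_0·(1 + Γ)/(1 − Γ) = 50·(1.43)/(0.574)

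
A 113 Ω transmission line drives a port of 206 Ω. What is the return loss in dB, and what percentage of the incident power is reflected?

RL ≈ 10.7 dB; 8.5% of incident power reflected

Γ = (206 − 113)/(206 + 113) = 0.292
RL = −20·log₁₀(0.292) = 10.7 dB
P_refl/P_inc = |Γ|² = 0.085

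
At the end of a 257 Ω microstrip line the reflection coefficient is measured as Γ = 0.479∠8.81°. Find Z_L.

Z_L ≈ 700 + j133 Ω

Z_L = Z_0·(1 + Γ)/(1 − Γ) = 257·(1.47 + j0.0734)/(0.527 − j0.0734)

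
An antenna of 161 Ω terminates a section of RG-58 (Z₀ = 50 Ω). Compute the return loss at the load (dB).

RL ≈ 5.58 dB

Γ = (161 − 50)/(161 + 50) = 0.526
RL = −20·log₁₀|Γ| = −20·log₁₀(0.526)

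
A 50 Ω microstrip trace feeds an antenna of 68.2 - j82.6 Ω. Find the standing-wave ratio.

Γ = (Z_L − Z_0)/(Z_L + Z_0) = (18.2 − j82.6)/(118.2 − j82.6)
|Γ| = 84.6/144 = 0.587
VSWR = (1 + |Γ|)/(1 − |Γ|) = 1.59/0.413

VSWR ≈ 3.84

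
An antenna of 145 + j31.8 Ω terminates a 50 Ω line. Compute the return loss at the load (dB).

RL ≈ 5.9 dB

Γ = (95 + j31.8)/(195 + j31.8), |Γ| = 0.507
RL = −20·log₁₀|Γ| = −20·log₁₀(0.507)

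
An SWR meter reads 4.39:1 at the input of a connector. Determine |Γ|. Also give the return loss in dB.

|Γ| = (S − 1)/(S + 1) = (4.39 − 1)/(4.39 + 1) = 3.39/5.39
RL = −20·log₁₀|Γ| = −20·log₁₀(0.629)

|Γ| ≈ 0.629; return loss ≈ 4.03 dB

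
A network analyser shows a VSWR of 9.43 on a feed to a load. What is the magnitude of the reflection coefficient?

|Γ| ≈ 0.808

|Γ| = (S − 1)/(S + 1) = (9.43 − 1)/(9.43 + 1) = 8.43/10.4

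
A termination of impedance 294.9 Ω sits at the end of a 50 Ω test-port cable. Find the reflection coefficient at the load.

Γ = 0.71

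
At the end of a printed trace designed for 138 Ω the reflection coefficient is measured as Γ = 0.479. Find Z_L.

Z_L = Z_0·(1 + Γ)/(1 − Γ) = 138·(1.48)/(0.521)

Z_L ≈ 392 Ω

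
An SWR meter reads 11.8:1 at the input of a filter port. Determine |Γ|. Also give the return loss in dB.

|Γ| = (S − 1)/(S + 1) = (11.8 − 1)/(11.8 + 1) = 10.8/12.8
RL = −20·log₁₀|Γ| = −20·log₁₀(0.844)

|Γ| ≈ 0.844; return loss ≈ 1.48 dB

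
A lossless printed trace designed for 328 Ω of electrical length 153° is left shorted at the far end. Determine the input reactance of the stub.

X_in ≈ -167 Ω (capacitive)

tan(βl) = -0.51
For a shorted stub, Z_in = jZ_0·tan(βl)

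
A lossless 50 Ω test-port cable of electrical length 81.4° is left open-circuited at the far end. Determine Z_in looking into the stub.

tan(βl) = 6.61
For an open-circuited stub, Z_in = −jZ_0·cot(βl) = −jZ_0/tan(βl)

Z_in ≈ −j7.56 Ω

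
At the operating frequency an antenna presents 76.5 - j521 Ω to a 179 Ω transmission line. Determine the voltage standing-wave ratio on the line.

Γ = (Z_L − Z_0)/(Z_L + Z_0) = (-102.5 − j521)/(255.5 − j521)
|Γ| = 531/580 = 0.915
VSWR = (1 + |Γ|)/(1 − |Γ|) = 1.92/0.0849

VSWR ≈ 22.5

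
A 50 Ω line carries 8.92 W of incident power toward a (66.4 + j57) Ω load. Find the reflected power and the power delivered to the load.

|Γ| = |(16.4 + j57)/(116.4 + j57)| = 0.458
|Γ|² = 0.209
P_refl = |Γ|²·P_inc = 1.87 W, P_del = (1 − |Γ|²)·P_inc = 7.05 W

P_reflected ≈ 1.87 W; P_delivered ≈ 7.05 W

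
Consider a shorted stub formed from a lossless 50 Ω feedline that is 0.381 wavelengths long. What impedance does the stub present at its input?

Z_in ≈ −j46.4 Ω

βl = 2π × 0.381 = 137°
tan(βl) = -0.927
For a shorted stub, Z_in = jZ_0·tan(βl)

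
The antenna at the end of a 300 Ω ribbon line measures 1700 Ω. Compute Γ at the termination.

Γ = 0.7

Γ = (Z_L − Z_0)/(Z_L + Z_0) = (1700 − 300)/(1700 + 300) = 1400/2000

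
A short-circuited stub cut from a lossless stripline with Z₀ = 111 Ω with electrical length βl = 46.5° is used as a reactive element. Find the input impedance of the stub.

tan(βl) = 1.05
For a short-circuited stub, Z_in = jZ_0·tan(βl)

Z_in ≈ +j117 Ω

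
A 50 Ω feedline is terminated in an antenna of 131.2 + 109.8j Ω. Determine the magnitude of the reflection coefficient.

|Γ| ≈ 0.645

Γ = (Z_L − Z_0)/(Z_L + Z_0) = (81.2 + j109.8)/(181.2 + j109.8)
|Γ| = 137/212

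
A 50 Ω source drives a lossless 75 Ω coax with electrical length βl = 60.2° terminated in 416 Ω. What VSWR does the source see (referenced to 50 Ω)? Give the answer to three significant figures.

VSWR ≈ 4.87

tan(βl) = 1.75
Z_in = Z_0·(Z_L + jZ_0·tanβl)/(Z_0 + jZ_L·tanβl) = 17.8 − j41.1 Ω
Γ_s = (Z_in − Z_s)/(Z_in + Z_s) = (-32.2 − j41.1)/(67.8 − j41.1), |Γ_s| = 0.659
VSWR = (1 + |Γ_s|)/(1 − |Γ_s|)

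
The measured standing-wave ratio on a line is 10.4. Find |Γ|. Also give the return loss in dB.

|Γ| ≈ 0.825; return loss ≈ 1.68 dB

|Γ| = (S − 1)/(S + 1) = (10.4 − 1)/(10.4 + 1) = 9.4/11.4
RL = −20·log₁₀|Γ| = −20·log₁₀(0.825)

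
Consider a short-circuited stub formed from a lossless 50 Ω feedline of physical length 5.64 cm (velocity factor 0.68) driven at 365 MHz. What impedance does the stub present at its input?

Z_in ≈ +j36.8 Ω

λ = v/f = 0.68·c / 365 MHz = 0.559 m
βl = 2π·l/λ = 2π × 0.101 = 36.3°
tan(βl) = 0.735
For a short-circuited stub, Z_in = jZ_0·tan(βl)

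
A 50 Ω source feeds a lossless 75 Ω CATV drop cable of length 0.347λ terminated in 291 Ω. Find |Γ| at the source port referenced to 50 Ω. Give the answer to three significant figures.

|Γ| ≈ 0.574

βl = 2π × 0.347 = 125°
tan(βl) = -1.43
Z_in = Z_0·(Z_L + jZ_0·tanβl)/(Z_0 + jZ_L·tanβl) = 27.8 + j47.3 Ω
Γ_s = (Z_in − Z_s)/(Z_in + Z_s) = (-22.2 + j47.3)/(77.8 + j47.3), |Γ_s| = 0.574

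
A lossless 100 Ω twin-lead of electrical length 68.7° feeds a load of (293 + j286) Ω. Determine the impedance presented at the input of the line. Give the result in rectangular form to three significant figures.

tan(βl) = tan(68.7°) = 2.56
Z_in = Z_0·(Z_L + jZ_0·tanβl)/(Z_0 + jZ_L·tanβl)
     = 100·(293 + j542)/(-634 + j752)

Z_in ≈ 23 − j58.4 Ω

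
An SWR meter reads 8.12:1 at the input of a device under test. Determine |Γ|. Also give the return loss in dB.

|Γ| ≈ 0.781; return loss ≈ 2.15 dB

|Γ| = (S − 1)/(S + 1) = (8.12 − 1)/(8.12 + 1) = 7.12/9.12
RL = −20·log₁₀|Γ| = −20·log₁₀(0.781)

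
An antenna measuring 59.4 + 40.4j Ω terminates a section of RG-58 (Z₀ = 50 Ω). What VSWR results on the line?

VSWR ≈ 2.1

Γ = (Z_L − Z_0)/(Z_L + Z_0) = (9.4 + j40.4)/(109.4 + j40.4)
|Γ| = 41.5/117 = 0.356
VSWR = (1 + |Γ|)/(1 − |Γ|) = 1.36/0.644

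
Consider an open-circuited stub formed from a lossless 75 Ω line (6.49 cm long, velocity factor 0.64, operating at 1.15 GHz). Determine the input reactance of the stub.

X_in ≈ 89.2 Ω (inductive)

λ = v/f = 0.64·c / 1.15 GHz = 0.167 m
βl = 2π·l/λ = 2π × 0.389 = 140°
tan(βl) = -0.841
For an open-circuited stub, Z_in = −jZ_0·cot(βl) = −jZ_0/tan(βl)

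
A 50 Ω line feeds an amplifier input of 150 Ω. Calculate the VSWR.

VSWR ≈ 3

Γ = (150 − 50)/(150 + 50) = 0.5
VSWR = (1 + 0.5)/(1 − 0.5)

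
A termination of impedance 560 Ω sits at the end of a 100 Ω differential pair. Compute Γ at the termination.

Γ = 0.697

Γ = (Z_L − Z_0)/(Z_L + Z_0) = (560 − 100)/(560 + 100) = 460/660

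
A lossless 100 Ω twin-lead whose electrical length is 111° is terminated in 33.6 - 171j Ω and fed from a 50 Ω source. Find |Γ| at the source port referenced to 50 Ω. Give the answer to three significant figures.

tan(βl) = -2.61
Z_in = Z_0·(Z_L + jZ_0·tanβl)/(Z_0 + jZ_L·tanβl) = 20.6 + j120 Ω
Γ_s = (Z_in − Z_s)/(Z_in + Z_s) = (-29.4 + j120)/(70.6 + j120), |Γ_s| = 0.887

|Γ| ≈ 0.887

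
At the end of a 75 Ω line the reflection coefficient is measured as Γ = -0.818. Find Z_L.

Z_L ≈ 7.51 Ω

Z_L = Z_0·(1 + Γ)/(1 − Γ) = 75·(0.182)/(1.82)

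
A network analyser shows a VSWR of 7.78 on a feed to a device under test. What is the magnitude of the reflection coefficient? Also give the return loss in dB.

|Γ| = (S − 1)/(S + 1) = (7.78 − 1)/(7.78 + 1) = 6.78/8.78
RL = −20·log₁₀|Γ| = −20·log₁₀(0.772)

|Γ| ≈ 0.772; return loss ≈ 2.25 dB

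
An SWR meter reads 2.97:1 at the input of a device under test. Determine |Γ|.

|Γ| ≈ 0.496

|Γ| = (S − 1)/(S + 1) = (2.97 − 1)/(2.97 + 1) = 1.97/3.97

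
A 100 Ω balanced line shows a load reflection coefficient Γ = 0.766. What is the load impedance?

Z_L ≈ 755 Ω

Z_L = Z_0·(1 + Γ)/(1 − Γ) = 100·(1.77)/(0.234)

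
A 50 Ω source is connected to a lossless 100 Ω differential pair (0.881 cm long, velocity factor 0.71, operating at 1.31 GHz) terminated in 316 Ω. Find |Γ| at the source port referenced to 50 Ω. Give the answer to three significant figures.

|Γ| ≈ 0.707

λ = v/f = 0.71·c / 1.31 GHz = 0.163 m
βl = 2π·l/λ = 2π × 0.0542 = 19.5°
tan(βl) = 0.354
Z_in = Z_0·(Z_L + jZ_0·tanβl)/(Z_0 + jZ_L·tanβl) = 158 − j141 Ω
Γ_s = (Z_in − Z_s)/(Z_in + Z_s) = (108 − j141)/(208 − j141), |Γ_s| = 0.707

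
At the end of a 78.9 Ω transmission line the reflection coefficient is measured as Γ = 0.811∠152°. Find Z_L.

Z_L = Z_0·(1 + Γ)/(1 − Γ) = 78.9·(0.284 + j0.381)/(1.72 − j0.381)

Z_L ≈ 8.74 + j19.4 Ω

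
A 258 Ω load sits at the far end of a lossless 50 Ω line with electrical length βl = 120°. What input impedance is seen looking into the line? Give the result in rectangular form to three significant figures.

Z_in ≈ 12.8 + j27.4 Ω

tan(βl) = tan(120°) = -1.73
Z_in = Z_0·(Z_L + jZ_0·tanβl)/(Z_0 + jZ_L·tanβl)
     = 50·(258 − j86.6)/(50 − j447)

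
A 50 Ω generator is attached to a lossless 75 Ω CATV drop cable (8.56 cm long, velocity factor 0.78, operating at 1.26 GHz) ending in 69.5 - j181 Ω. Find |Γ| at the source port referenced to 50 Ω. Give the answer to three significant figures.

|Γ| ≈ 0.848

λ = v/f = 0.78·c / 1.26 GHz = 0.186 m
βl = 2π·l/λ = 2π × 0.461 = 166°
tan(βl) = -0.251
Z_in = Z_0·(Z_L + jZ_0·tanβl)/(Z_0 + jZ_L·tanβl) = 351 − j299 Ω
Γ_s = (Z_in − Z_s)/(Z_in + Z_s) = (301 − j299)/(401 − j299), |Γ_s| = 0.848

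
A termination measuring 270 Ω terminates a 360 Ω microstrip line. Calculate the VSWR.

VSWR ≈ 1.33

Γ = (270 − 360)/(270 + 360) = -0.143
VSWR = (1 + 0.143)/(1 − 0.143)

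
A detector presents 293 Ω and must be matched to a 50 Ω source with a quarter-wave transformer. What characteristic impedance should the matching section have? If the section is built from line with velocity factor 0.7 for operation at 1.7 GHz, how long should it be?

Z_qwt = √(Z_0·R_L) = √(50 × 293) = √14650
λ = 0.7·c/f = 0.124 m, so l = λ/4 = 0.0309 m

Z_qwt ≈ 121 Ω; length ≈ 3.09 cm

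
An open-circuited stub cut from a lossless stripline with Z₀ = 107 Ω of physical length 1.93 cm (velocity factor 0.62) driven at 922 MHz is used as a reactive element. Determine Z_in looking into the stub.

λ = v/f = 0.62·c / 922 MHz = 0.202 m
βl = 2π·l/λ = 2π × 0.0957 = 34.4°
tan(βl) = 0.686
For an open-circuited stub, Z_in = −jZ_0·cot(βl) = −jZ_0/tan(βl)

Z_in ≈ −j156 Ω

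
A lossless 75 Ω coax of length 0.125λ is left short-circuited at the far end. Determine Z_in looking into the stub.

βl = 2π × 0.125 = 45°
tan(βl) = 1
For a short-circuited stub, Z_in = jZ_0·tan(βl)

Z_in ≈ +j75 Ω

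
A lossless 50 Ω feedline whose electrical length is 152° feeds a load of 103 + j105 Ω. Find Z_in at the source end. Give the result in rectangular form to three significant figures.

tan(βl) = tan(152°) = -0.532
Z_in = Z_0·(Z_L + jZ_0·tanβl)/(Z_0 + jZ_L·tanβl)
     = 50·(103 + j78.4)/(106 − j54.8)

Z_in ≈ 23.3 + j49.1 Ω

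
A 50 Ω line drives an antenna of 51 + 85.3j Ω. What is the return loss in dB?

Γ = (1 + j85.3)/(101 + j85.3), |Γ| = 0.645
RL = −20·log₁₀|Γ| = −20·log₁₀(0.645)

RL ≈ 3.81 dB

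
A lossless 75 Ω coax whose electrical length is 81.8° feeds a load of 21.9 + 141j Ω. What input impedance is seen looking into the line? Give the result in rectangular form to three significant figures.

tan(βl) = tan(81.8°) = 6.94
Z_in = Z_0·(Z_L + jZ_0·tanβl)/(Z_0 + jZ_L·tanβl)
     = 75·(21.9 + j661)/(-903 + j152)

Z_in ≈ 7.21 − j53.7 Ω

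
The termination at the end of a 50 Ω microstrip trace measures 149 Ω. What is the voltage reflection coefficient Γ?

Γ = 0.497

Γ = (Z_L − Z_0)/(Z_L + Z_0) = (149 − 50)/(149 + 50) = 99/199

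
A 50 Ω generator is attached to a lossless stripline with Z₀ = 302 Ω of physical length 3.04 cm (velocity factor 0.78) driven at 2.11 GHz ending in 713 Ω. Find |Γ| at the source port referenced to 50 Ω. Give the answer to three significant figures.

λ = v/f = 0.78·c / 2.11 GHz = 0.111 m
βl = 2π·l/λ = 2π × 0.274 = 98.7°
tan(βl) = -6.55
Z_in = Z_0·(Z_L + jZ_0·tanβl)/(Z_0 + jZ_L·tanβl) = 130 + j37.7 Ω
Γ_s = (Z_in − Z_s)/(Z_in + Z_s) = (80.4 + j37.7)/(180 + j37.7), |Γ_s| = 0.482

|Γ| ≈ 0.482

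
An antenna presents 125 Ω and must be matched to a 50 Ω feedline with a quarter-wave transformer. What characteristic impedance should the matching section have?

Z_qwt = √(Z_0·R_L) = √(50 × 125) = √6250

Z_qwt ≈ 79.1 Ω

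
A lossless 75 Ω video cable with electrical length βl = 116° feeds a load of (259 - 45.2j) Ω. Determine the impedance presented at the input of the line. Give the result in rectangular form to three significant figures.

Z_in ≈ 26.9 + j37.5 Ω

tan(βl) = tan(116°) = -2.05
Z_in = Z_0·(Z_L + jZ_0·tanβl)/(Z_0 + jZ_L·tanβl)
     = 75·(259 − j199)/(-17.7 − j531)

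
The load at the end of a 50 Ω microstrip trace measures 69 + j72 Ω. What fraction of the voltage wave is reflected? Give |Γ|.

|Γ| ≈ 0.535

Γ = (Z_L − Z_0)/(Z_L + Z_0) = (19 + j72)/(119 + j72)
|Γ| = 74.5/139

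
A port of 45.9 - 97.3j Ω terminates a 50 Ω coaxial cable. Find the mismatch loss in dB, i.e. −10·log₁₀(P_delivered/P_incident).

Γ = (-4.1 − j97.3)/(95.9 − j97.3), |Γ| = 0.713
|Γ|² = 0.508, so P_del/P_inc = 1 − |Γ|² = 0.492
ML = −10·log₁₀(1 − |Γ|²)

mismatch loss ≈ 3.08 dB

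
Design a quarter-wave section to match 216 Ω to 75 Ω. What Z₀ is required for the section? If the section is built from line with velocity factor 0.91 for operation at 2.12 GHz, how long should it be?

Z_qwt = √(Z_0·R_L) = √(75 × 216) = √16200
λ = 0.91·c/f = 0.129 m, so l = λ/4 = 0.0322 m

Z_qwt ≈ 127 Ω; length ≈ 3.22 cm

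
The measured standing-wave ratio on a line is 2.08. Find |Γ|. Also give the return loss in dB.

|Γ| ≈ 0.351; return loss ≈ 9.1 dB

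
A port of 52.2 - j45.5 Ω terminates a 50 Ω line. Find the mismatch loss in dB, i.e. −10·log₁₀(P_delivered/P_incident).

Γ = (2.2 − j45.5)/(102.2 − j45.5), |Γ| = 0.407
|Γ|² = 0.166, so P_del/P_inc = 1 − |Γ|² = 0.834
ML = −10·log₁₀(1 − |Γ|²)

mismatch loss ≈ 0.787 dB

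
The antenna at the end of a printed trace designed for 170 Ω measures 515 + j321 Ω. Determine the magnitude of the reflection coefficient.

|Γ| ≈ 0.623

Γ = (Z_L − Z_0)/(Z_L + Z_0) = (345 + j321)/(685 + j321)
|Γ| = 471/756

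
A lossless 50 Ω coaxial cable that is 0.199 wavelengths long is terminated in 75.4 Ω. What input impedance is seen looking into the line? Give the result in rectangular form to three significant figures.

Z_in ≈ 35.1 − j8.87 Ω

βl = 2π × 0.199 = 71.6°
tan(βl) = tan(71.6°) = 3.01
Z_in = Z_0·(Z_L + jZ_0·tanβl)/(Z_0 + jZ_L·tanβl)
     = 50·(75.4 + j151)/(50 + j227)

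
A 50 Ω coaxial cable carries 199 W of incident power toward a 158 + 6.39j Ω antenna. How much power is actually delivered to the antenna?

P_delivered ≈ 145 W

|Γ| = |(108 + j6.39)/(208 + j6.39)| = 0.52
|Γ|² = 0.27
P_refl = |Γ|²·P_inc = 53.8 W, P_del = (1 − |Γ|²)·P_inc = 145 W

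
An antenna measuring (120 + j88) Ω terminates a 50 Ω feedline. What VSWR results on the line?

VSWR ≈ 3.85

Γ = (Z_L − Z_0)/(Z_L + Z_0) = (70 + j88)/(170 + j88)
|Γ| = 112/191 = 0.587
VSWR = (1 + |Γ|)/(1 − |Γ|) = 1.59/0.413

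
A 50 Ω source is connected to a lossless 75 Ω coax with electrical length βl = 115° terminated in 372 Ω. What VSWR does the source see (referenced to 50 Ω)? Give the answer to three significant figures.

tan(βl) = -2.14
Z_in = Z_0·(Z_L + jZ_0·tanβl)/(Z_0 + jZ_L·tanβl) = 18.2 + j33.3 Ω
Γ_s = (Z_in − Z_s)/(Z_in + Z_s) = (-31.8 + j33.3)/(68.2 + j33.3), |Γ_s| = 0.606
VSWR = (1 + |Γ_s|)/(1 − |Γ_s|)

VSWR ≈ 4.07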